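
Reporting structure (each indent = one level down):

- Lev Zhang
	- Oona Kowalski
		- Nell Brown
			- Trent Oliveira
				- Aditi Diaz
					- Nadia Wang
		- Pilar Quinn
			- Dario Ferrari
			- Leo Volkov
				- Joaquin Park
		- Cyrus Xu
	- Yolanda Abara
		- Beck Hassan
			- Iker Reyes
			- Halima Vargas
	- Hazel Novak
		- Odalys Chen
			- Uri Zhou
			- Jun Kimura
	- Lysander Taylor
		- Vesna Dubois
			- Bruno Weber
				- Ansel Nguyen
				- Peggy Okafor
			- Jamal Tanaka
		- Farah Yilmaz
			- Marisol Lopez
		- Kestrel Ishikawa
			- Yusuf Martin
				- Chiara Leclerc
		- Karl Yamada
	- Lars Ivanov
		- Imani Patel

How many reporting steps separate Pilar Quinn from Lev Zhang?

Chain from Pilar Quinn up to Lev Zhang: Pilar Quinn → Oona Kowalski → Lev Zhang. That is 2 steps up, so Pilar Quinn is 2 levels below Lev Zhang.

2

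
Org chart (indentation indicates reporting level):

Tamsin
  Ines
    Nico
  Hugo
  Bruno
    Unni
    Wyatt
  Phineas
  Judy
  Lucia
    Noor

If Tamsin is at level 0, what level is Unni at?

2

Chain from Unni up to Tamsin: Unni → Bruno → Tamsin. That is 2 steps up, so Unni is 2 levels below Tamsin.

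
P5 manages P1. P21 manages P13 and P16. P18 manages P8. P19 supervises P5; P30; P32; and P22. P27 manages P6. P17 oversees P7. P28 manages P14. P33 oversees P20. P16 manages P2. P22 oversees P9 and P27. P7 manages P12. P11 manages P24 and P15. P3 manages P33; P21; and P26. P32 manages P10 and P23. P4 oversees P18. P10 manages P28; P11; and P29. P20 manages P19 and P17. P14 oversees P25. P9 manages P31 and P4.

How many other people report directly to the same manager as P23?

1

P23 reports to P32. P32's other direct reports are P10 — 1 peer.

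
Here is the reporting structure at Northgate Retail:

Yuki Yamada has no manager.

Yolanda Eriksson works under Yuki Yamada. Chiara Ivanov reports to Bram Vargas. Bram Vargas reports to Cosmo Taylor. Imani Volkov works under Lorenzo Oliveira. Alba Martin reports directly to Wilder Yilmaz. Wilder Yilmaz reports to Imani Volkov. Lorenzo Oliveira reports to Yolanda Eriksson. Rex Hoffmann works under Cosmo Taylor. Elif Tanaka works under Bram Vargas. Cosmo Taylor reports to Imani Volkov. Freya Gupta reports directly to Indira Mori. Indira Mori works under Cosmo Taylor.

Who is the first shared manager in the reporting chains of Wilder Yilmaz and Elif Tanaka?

Imani Volkov

Wilder Yilmaz's chain of managers is Imani Volkov, Lorenzo Oliveira, Yolanda Eriksson, Yuki Yamada. Elif Tanaka's chain of managers is Bram Vargas, Cosmo Taylor, Imani Volkov, Lorenzo Oliveira, Yolanda Eriksson, Yuki Yamada. The first manager that appears in both chains is Imani Volkov.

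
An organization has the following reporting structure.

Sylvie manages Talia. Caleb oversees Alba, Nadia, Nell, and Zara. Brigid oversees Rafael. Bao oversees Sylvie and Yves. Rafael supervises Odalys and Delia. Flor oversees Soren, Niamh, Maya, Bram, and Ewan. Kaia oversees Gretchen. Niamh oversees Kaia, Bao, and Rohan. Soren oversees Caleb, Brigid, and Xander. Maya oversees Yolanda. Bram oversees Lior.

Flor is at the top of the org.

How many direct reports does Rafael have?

Rafael directly manages Odalys, Delia. That is 2 direct reports.

2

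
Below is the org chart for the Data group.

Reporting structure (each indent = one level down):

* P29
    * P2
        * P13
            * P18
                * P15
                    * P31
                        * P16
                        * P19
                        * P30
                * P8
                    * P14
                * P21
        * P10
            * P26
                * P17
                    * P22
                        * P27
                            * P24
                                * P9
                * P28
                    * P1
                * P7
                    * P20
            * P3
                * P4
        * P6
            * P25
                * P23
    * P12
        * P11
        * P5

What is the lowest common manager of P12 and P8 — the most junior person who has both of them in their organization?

P12's chain of managers is P29. P8's chain of managers is P18, P13, P2, P29. The first manager that appears in both chains is P29.

P29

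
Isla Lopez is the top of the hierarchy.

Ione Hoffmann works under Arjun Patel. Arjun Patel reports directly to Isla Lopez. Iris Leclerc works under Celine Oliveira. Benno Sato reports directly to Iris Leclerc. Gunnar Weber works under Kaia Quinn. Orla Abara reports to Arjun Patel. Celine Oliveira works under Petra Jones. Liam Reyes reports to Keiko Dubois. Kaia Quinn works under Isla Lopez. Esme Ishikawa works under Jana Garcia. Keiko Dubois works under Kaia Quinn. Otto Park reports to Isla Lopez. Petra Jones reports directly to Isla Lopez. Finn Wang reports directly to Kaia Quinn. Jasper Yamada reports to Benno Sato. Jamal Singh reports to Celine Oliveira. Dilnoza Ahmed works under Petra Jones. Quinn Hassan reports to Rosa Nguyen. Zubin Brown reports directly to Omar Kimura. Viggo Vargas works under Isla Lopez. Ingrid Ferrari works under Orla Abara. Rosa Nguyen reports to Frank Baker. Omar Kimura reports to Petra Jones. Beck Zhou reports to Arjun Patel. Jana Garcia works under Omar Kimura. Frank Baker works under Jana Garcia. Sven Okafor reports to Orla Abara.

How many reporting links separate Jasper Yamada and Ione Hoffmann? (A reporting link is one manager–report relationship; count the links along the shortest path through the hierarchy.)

7

Jasper Yamada is 5 levels below Isla Lopez, and Ione Hoffmann is 2 levels below Isla Lopez (their lowest common manager). The shortest path runs up from Jasper Yamada to Isla Lopez and back down to Ione Hoffmann: 5 + 2 = 7 links.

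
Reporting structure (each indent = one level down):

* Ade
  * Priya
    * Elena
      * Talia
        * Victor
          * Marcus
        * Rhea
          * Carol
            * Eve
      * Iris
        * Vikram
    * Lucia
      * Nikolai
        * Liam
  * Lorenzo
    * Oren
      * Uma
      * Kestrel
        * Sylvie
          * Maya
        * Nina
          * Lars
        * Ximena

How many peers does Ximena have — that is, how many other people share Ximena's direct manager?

2

Ximena reports to Kestrel. Kestrel's other direct reports are Sylvie, Nina — 2 peers.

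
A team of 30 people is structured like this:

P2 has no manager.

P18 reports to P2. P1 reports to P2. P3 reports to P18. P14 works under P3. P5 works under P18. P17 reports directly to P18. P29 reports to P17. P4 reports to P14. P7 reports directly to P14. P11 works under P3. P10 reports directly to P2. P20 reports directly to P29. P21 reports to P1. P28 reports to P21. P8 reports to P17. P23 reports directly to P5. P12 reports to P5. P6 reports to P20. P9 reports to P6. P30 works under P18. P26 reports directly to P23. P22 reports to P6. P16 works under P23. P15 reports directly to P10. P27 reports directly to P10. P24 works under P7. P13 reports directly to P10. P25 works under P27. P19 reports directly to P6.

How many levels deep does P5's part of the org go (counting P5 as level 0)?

2

The longest chain under P5 runs P5 → P23 → P16, which is 2 levels below P5.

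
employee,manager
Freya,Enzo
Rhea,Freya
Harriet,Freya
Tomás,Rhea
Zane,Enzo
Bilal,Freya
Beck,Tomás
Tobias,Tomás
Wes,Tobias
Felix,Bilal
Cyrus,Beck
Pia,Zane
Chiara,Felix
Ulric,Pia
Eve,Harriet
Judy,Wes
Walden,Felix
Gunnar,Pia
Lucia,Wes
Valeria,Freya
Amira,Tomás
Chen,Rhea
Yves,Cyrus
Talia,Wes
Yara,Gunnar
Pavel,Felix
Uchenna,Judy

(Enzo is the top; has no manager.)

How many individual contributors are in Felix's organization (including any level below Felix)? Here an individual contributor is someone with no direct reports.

The people in Felix's organization with no one reporting to them are Pavel, Walden, Chiara. That is 3.

3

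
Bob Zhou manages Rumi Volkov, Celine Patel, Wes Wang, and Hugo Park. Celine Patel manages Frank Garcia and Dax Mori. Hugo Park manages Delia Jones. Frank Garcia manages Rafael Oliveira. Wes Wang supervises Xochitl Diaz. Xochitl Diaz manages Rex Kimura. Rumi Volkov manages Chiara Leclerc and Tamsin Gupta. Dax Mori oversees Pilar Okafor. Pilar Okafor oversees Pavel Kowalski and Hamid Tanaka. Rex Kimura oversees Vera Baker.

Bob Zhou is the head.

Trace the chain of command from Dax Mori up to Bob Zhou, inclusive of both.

Dax Mori -> Celine Patel -> Bob Zhou

Dax Mori reports to Celine Patel. Celine Patel reports to Bob Zhou. Bob Zhou is at the top.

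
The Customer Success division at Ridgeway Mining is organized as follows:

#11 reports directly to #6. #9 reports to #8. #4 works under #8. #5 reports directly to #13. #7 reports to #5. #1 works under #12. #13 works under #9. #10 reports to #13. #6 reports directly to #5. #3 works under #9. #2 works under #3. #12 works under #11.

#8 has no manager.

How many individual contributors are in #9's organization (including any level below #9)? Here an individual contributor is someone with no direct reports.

4

The people in #9's organization with no one reporting to them are #2, #10, #1, #7. That is 4.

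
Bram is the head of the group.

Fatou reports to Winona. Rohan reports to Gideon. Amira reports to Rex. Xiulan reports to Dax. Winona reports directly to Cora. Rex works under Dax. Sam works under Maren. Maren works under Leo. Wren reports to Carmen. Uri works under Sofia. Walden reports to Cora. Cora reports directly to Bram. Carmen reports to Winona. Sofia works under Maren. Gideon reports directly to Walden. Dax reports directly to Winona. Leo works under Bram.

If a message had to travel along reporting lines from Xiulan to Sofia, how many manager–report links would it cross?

Xiulan is 4 levels below Bram, and Sofia is 3 levels below Bram (their lowest common manager). The shortest path runs up from Xiulan to Bram and back down to Sofia: 4 + 3 = 7 links.

7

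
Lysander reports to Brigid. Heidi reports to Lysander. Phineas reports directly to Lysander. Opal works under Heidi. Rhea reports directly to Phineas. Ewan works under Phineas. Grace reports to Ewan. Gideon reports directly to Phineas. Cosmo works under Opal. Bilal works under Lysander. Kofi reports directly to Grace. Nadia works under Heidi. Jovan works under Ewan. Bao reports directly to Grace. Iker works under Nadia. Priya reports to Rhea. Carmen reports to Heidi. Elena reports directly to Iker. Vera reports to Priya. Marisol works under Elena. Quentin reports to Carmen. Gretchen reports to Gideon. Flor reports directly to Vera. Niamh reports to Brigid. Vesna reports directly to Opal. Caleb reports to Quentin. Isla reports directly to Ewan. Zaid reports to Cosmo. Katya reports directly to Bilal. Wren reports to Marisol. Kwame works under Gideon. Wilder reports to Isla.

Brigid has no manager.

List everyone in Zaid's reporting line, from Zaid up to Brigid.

Zaid -> Cosmo -> Opal -> Heidi -> Lysander -> Brigid

Zaid reports to Cosmo. Cosmo reports to Opal. Opal reports to Heidi. Heidi reports to Lysander. Lysander reports to Brigid. Brigid is at the top.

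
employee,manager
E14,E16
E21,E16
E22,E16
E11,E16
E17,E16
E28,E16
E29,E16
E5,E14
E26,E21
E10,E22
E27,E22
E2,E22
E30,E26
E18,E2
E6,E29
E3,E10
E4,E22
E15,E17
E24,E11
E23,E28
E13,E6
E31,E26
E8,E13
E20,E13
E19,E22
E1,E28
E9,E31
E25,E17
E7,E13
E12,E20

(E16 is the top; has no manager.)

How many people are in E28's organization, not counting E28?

E28 directly manages E23, E1. E23 has no reports. E1 has no reports. So E28's organization is 2 direct reports plus everyone under them: 1 + 1 = 2.

2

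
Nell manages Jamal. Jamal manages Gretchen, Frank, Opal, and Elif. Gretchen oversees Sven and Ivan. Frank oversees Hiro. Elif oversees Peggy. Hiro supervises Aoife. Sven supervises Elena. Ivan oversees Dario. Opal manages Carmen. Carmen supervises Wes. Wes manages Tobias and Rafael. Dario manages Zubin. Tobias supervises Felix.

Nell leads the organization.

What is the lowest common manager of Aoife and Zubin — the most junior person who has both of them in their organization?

Jamal

Aoife's chain of managers is Hiro, Frank, Jamal, Nell. Zubin's chain of managers is Dario, Ivan, Gretchen, Jamal, Nell. The first manager that appears in both chains is Jamal.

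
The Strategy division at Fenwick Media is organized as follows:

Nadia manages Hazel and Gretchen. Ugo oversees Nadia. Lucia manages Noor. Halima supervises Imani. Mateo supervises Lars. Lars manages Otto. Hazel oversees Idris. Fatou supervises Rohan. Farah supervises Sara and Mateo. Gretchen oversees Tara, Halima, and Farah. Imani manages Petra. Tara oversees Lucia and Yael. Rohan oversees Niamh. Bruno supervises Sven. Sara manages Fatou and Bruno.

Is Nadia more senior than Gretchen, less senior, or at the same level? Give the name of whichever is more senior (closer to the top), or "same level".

Nadia is 1 level below Ugo; Gretchen is 2. Nadia is higher.

Nadia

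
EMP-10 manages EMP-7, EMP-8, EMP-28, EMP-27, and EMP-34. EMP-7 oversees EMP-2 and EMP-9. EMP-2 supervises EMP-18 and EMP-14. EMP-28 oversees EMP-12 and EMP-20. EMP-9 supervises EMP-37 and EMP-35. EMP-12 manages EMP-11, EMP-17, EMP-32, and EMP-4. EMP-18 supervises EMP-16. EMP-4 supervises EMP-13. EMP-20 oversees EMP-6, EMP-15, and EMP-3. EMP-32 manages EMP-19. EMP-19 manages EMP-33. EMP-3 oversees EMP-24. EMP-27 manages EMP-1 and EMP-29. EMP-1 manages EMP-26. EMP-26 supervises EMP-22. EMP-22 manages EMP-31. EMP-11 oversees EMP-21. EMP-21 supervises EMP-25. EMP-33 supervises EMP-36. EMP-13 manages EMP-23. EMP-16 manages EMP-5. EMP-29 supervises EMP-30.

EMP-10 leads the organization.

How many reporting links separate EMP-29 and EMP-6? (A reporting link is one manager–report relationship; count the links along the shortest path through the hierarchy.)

EMP-29 is 2 levels below EMP-10, and EMP-6 is 3 levels below EMP-10 (their lowest common manager). The shortest path runs up from EMP-29 to EMP-10 and back down to EMP-6: 2 + 3 = 5 links.

5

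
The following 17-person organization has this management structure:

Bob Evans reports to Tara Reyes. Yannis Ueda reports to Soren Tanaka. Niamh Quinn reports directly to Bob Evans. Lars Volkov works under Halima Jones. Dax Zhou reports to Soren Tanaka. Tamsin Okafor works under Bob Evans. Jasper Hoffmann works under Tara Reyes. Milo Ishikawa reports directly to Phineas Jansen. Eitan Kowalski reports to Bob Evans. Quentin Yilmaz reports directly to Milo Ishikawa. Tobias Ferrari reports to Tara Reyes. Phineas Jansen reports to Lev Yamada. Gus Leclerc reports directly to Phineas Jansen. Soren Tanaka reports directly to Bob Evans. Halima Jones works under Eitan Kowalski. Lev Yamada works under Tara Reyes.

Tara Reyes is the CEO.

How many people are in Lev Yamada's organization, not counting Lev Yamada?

4

Lev Yamada directly manages Phineas Jansen. Under Phineas Jansen: Gus Leclerc, Milo Ishikawa, Quentin Yilmaz (3). That's 4 in total.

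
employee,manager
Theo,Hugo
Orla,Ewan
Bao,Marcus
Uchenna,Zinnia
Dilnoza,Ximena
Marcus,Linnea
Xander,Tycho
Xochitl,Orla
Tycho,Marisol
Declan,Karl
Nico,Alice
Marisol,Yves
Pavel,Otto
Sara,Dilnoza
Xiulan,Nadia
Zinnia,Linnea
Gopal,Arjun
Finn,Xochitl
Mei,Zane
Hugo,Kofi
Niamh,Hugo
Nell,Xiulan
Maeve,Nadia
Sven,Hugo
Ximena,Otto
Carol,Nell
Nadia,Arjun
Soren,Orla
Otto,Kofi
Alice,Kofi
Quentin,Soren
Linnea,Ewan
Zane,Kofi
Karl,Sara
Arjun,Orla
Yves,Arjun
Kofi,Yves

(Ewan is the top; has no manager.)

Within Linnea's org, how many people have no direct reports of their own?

2

The people in Linnea's organization with no one reporting to them are Bao, Uchenna. That is 2.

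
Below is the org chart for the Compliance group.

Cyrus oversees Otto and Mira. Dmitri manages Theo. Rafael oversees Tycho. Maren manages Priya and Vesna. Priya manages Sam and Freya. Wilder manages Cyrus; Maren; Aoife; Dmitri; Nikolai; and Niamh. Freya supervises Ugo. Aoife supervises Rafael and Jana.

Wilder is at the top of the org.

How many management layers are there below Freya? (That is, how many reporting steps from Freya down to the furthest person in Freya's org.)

The longest chain under Freya runs Freya → Ugo, which is 1 level below Freya.

1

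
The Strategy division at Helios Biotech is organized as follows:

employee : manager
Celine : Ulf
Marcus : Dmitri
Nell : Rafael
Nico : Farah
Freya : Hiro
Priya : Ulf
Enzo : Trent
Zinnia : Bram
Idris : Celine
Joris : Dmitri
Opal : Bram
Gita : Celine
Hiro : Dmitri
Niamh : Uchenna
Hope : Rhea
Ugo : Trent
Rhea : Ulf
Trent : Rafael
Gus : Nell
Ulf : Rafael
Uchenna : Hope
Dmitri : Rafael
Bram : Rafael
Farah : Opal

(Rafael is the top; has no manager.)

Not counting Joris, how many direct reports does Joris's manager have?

Joris reports to Dmitri. Dmitri's other direct reports are Hiro, Marcus — 2 peers.

2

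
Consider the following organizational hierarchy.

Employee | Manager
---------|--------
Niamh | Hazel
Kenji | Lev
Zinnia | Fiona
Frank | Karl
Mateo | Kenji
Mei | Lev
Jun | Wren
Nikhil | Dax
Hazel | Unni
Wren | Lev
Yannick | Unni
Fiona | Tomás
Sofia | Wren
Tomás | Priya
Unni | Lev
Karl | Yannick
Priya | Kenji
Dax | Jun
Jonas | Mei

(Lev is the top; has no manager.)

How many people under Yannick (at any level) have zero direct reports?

1

The only person in Yannick's organization with no one reporting to them is Frank. That is 1.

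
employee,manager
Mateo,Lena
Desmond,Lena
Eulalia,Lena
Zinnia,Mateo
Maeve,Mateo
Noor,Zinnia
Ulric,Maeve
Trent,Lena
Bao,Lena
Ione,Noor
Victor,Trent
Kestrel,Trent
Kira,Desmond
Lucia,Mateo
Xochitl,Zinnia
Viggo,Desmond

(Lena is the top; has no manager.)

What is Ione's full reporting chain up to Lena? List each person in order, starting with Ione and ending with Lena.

Ione -> Noor -> Zinnia -> Mateo -> Lena

Ione reports to Noor. Noor reports to Zinnia. Zinnia reports to Mateo. Mateo reports to Lena. Lena is at the top.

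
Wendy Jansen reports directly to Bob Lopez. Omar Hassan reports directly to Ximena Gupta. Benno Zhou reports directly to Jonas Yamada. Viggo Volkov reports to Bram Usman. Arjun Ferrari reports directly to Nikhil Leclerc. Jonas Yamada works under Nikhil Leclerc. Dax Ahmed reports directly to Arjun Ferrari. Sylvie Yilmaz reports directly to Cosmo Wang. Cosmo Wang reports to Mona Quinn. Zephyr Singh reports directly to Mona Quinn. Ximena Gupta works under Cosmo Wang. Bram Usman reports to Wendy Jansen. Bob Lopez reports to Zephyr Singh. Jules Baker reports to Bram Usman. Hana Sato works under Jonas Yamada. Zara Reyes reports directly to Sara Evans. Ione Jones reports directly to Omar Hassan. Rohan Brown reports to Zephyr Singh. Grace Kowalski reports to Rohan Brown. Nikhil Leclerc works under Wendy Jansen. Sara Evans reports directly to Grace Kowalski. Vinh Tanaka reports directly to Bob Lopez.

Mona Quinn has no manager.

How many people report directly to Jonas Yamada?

2

Jonas Yamada directly manages Benno Zhou, Hana Sato. That is 2 direct reports.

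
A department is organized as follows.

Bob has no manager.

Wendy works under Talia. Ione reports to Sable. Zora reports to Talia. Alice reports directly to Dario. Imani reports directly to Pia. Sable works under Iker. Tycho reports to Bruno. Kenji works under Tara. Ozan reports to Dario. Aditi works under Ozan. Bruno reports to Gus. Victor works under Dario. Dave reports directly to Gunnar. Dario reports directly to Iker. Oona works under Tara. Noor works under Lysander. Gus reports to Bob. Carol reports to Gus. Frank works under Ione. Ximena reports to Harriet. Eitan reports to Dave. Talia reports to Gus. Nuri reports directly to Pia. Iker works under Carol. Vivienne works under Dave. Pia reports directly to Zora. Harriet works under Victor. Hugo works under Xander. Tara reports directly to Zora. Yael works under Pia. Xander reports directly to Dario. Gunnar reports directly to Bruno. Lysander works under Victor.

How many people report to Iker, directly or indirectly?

Iker directly manages Dario, Sable. Under Dario: Xander, Hugo, Ozan, Aditi, Alice, Victor, Lysander, Noor, Harriet, Ximena (10). Under Sable: Ione, Frank (2). So Iker's organization is 2 direct reports plus everyone under them: 11 + 3 = 14.

14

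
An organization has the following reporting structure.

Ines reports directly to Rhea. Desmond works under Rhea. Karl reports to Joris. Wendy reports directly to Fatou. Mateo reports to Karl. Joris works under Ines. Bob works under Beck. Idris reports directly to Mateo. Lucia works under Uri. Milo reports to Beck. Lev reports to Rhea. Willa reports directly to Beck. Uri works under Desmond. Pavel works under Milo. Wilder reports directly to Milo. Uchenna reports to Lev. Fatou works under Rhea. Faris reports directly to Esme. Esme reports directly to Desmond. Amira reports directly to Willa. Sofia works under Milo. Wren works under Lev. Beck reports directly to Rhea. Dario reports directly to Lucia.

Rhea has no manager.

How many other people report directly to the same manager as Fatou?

Fatou reports to Rhea. Rhea's other direct reports are Desmond, Beck, Lev, Ines — 4 peers.

4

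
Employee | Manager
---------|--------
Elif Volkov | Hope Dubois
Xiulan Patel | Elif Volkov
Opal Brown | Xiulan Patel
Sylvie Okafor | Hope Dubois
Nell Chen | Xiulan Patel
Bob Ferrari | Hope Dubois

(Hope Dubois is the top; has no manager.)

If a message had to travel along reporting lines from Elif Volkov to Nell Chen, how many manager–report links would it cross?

Nell Chen is in Elif Volkov's organization: the chain from Nell Chen up to Elif Volkov is Nell Chen → Xiulan Patel → Elif Volkov, which is 2 links.

2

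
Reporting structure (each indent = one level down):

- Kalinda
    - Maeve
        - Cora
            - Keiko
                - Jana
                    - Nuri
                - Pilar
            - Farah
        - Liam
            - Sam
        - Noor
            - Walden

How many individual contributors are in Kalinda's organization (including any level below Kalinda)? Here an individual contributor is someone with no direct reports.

The people in Kalinda's organization with no one reporting to them are Walden, Sam, Farah, Pilar, Nuri. That is 5.

5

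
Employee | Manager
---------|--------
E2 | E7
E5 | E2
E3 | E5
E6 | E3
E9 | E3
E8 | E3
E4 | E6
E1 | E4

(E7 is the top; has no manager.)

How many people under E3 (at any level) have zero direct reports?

3

The people in E3's organization with no one reporting to them are E8, E9, E1. That is 3.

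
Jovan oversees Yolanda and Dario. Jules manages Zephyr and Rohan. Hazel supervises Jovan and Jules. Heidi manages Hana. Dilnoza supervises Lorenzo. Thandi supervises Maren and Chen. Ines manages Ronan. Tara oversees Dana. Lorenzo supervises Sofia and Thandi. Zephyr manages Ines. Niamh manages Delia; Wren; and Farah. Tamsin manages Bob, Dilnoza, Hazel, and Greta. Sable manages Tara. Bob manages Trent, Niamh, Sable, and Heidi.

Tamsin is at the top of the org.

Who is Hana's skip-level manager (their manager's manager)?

Bob

Hana reports to Heidi, and Heidi reports to Bob. So Hana's skip-level manager is Bob.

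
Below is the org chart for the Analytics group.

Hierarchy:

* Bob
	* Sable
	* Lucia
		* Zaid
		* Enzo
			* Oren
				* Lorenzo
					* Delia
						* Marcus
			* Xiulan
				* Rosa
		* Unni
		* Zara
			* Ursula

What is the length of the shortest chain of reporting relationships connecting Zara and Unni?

2

Zara is 1 level below Lucia, and Unni is 1 level below Lucia (their lowest common manager). The shortest path runs up from Zara to Lucia and back down to Unni: 1 + 1 = 2 links.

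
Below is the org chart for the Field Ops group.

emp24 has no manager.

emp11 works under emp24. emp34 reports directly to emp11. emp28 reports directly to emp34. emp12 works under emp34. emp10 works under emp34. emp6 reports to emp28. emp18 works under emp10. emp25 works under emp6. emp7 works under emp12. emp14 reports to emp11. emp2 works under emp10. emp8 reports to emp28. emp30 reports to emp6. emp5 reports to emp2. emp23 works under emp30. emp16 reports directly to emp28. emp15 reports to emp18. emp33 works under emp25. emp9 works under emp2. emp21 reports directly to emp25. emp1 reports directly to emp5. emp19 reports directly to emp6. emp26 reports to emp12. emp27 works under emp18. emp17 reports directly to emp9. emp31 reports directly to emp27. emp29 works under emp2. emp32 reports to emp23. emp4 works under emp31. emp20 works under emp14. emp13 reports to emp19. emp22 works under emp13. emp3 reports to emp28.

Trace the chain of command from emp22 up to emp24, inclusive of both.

emp22 reports to emp13. emp13 reports to emp19. emp19 reports to emp6. emp6 reports to emp28. emp28 reports to emp34. emp34 reports to emp11. emp11 reports to emp24. emp24 is at the top.

emp22 -> emp13 -> emp19 -> emp6 -> emp28 -> emp34 -> emp11 -> emp24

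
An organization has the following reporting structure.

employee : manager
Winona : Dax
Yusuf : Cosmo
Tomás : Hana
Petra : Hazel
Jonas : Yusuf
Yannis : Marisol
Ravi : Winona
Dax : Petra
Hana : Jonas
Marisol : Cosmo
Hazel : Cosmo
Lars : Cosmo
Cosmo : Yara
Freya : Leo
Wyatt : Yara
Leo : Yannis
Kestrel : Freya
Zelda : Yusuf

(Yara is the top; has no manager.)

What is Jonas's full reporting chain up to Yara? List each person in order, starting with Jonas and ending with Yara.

Jonas -> Yusuf -> Cosmo -> Yara

Jonas reports to Yusuf. Yusuf reports to Cosmo. Cosmo reports to Yara. Yara is at the top.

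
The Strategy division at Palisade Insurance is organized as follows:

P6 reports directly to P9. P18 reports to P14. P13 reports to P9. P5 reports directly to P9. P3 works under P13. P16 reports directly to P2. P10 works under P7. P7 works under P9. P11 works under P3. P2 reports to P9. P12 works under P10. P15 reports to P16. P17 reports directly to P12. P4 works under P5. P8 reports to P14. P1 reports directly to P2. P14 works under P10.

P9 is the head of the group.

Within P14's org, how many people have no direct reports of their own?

2

The people in P14's organization with no one reporting to them are P18, P8. That is 2.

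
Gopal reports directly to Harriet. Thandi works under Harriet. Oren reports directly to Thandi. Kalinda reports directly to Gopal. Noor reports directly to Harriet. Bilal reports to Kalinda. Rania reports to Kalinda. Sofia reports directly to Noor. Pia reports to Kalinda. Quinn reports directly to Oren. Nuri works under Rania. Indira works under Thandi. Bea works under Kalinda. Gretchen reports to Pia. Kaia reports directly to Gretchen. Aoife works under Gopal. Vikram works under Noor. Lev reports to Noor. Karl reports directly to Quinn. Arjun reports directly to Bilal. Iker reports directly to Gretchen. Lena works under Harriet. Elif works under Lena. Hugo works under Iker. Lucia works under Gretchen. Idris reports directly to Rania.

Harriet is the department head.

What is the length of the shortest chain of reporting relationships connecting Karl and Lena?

5

Karl is 4 levels below Harriet, and Lena is 1 level below Harriet (their lowest common manager). The shortest path runs up from Karl to Harriet and back down to Lena: 4 + 1 = 5 links.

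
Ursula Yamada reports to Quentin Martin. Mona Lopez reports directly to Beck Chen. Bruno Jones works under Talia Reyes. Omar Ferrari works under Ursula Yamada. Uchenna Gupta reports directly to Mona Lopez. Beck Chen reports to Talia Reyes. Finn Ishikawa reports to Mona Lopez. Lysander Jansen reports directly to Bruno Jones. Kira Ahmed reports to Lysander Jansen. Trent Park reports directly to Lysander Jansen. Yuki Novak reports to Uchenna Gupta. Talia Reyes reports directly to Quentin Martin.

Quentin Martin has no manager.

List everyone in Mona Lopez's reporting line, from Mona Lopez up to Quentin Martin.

Mona Lopez -> Beck Chen -> Talia Reyes -> Quentin Martin

Mona Lopez reports to Beck Chen. Beck Chen reports to Talia Reyes. Talia Reyes reports to Quentin Martin. Quentin Martin is at the top.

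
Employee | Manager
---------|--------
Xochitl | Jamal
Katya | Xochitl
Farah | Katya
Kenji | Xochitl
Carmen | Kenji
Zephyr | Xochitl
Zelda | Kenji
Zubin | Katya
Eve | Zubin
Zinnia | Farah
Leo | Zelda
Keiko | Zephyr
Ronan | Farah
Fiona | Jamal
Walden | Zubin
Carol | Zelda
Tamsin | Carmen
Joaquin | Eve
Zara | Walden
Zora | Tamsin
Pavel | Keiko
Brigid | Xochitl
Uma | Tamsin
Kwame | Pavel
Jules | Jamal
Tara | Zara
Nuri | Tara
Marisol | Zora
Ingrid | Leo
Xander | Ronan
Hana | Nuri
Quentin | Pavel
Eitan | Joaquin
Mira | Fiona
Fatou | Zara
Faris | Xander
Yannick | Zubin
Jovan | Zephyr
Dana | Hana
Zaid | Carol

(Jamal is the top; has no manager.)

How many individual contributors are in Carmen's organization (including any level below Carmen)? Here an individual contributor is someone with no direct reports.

The people in Carmen's organization with no one reporting to them are Uma, Marisol. That is 2.

2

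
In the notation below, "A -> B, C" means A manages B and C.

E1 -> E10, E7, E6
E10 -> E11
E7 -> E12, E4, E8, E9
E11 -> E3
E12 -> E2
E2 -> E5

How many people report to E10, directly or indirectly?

E10 directly manages E11. Under E11: E3 (1). That's 2 in total.

2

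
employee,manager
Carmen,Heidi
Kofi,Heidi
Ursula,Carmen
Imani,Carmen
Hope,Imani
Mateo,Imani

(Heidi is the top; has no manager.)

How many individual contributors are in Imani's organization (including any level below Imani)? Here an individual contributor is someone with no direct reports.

The people in Imani's organization with no one reporting to them are Mateo, Hope. That is 2.

2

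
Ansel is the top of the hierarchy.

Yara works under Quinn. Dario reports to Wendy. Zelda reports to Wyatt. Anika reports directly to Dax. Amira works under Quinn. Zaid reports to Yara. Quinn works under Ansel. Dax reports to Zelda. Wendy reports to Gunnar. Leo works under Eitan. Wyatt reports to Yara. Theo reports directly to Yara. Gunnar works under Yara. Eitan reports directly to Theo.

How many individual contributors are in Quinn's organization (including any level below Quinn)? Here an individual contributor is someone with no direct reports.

The people in Quinn's organization with no one reporting to them are Amira, Dario, Anika, Zaid, Leo. That is 5.

5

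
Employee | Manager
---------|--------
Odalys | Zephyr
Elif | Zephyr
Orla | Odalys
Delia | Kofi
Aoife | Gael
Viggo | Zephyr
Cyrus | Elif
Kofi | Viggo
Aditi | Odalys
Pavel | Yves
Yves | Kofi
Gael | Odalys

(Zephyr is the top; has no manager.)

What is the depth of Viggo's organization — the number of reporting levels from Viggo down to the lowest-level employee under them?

The longest chain under Viggo runs Viggo → Kofi → Yves → Pavel, which is 3 levels below Viggo.

3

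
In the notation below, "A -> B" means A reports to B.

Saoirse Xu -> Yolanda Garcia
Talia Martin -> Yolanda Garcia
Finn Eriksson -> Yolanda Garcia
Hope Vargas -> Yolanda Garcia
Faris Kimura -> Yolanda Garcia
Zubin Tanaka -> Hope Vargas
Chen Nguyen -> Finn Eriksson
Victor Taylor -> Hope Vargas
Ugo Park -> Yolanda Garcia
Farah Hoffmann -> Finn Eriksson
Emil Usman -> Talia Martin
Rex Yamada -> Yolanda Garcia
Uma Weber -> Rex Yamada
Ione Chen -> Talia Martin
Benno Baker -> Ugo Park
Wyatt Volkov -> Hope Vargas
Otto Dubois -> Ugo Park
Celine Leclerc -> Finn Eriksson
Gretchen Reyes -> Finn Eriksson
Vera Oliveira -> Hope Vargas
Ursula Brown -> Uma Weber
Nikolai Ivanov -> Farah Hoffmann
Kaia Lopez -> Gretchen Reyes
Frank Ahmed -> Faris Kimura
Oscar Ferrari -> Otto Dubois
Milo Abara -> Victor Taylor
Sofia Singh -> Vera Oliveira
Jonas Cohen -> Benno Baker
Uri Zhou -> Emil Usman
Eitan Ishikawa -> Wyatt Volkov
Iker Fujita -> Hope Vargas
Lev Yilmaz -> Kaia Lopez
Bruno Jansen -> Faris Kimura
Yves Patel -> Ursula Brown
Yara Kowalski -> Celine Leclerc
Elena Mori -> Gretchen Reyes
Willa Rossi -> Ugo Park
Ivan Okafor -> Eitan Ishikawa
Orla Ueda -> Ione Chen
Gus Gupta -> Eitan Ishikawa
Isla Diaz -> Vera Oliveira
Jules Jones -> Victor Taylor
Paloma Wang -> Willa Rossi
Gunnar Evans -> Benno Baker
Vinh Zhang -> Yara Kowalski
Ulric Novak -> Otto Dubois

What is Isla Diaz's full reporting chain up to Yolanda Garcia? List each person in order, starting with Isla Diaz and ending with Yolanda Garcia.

Isla Diaz reports to Vera Oliveira. Vera Oliveira reports to Hope Vargas. Hope Vargas reports to Yolanda Garcia. Yolanda Garcia is at the top.

Isla Diaz -> Vera Oliveira -> Hope Vargas -> Yolanda Garcia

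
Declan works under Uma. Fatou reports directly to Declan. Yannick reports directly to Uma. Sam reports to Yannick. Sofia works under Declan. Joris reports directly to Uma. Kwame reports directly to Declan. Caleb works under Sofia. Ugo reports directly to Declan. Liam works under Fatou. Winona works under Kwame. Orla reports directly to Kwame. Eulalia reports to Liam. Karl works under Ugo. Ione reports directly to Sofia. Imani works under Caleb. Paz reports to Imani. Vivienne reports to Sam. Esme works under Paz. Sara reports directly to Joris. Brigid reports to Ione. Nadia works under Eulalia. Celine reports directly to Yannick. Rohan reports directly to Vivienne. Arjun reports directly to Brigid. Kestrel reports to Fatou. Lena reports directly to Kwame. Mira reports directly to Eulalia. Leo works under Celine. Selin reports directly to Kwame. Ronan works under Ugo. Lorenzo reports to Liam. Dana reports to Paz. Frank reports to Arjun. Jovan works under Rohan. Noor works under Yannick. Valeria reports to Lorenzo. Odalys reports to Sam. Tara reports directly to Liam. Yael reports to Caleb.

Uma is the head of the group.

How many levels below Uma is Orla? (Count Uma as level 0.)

3

Chain from Orla up to Uma: Orla → Kwame → Declan → Uma. That is 3 steps up, so Orla is 3 levels below Uma.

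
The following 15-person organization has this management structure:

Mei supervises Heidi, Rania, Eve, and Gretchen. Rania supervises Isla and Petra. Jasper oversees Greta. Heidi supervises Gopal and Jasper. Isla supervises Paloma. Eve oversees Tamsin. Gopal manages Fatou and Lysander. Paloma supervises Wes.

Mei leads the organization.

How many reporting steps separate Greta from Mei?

3

Chain from Greta up to Mei: Greta → Jasper → Heidi → Mei. That is 3 steps up, so Greta is 3 levels below Mei.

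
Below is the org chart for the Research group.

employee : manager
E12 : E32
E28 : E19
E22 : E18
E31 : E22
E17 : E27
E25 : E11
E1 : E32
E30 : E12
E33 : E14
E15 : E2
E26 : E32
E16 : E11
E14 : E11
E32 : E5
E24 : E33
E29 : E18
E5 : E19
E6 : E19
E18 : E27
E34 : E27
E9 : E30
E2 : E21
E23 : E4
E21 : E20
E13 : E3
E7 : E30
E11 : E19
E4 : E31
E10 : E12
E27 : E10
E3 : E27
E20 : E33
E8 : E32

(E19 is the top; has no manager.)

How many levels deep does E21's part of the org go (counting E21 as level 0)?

The longest chain under E21 runs E21 → E2 → E15, which is 2 levels below E21.

2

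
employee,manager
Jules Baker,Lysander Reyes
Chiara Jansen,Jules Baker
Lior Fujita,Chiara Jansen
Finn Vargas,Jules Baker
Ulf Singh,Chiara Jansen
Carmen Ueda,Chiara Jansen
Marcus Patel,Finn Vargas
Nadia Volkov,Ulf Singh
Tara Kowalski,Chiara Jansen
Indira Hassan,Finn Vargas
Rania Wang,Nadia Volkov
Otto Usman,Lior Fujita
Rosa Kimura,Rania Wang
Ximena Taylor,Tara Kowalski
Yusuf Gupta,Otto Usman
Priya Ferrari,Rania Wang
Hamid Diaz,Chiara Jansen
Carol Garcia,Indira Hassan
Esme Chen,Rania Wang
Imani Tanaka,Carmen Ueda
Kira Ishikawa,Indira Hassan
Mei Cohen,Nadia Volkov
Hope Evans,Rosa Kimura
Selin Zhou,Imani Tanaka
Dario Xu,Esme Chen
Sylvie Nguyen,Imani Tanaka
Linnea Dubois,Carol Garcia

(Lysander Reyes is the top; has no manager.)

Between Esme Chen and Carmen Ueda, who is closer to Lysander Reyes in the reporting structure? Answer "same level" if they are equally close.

Carmen Ueda

Esme Chen is 6 levels below Lysander Reyes; Carmen Ueda is 3. Carmen Ueda is higher.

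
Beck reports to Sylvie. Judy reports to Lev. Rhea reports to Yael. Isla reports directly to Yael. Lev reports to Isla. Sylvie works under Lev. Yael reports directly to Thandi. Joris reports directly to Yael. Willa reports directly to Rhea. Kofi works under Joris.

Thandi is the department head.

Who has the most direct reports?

Direct-report counts: Thandi has 1; Yael has 3; Rhea has 1; Joris has 1; Isla has 1; Lev has 2; Sylvie has 1. The largest is 3, held by Yael.

Yael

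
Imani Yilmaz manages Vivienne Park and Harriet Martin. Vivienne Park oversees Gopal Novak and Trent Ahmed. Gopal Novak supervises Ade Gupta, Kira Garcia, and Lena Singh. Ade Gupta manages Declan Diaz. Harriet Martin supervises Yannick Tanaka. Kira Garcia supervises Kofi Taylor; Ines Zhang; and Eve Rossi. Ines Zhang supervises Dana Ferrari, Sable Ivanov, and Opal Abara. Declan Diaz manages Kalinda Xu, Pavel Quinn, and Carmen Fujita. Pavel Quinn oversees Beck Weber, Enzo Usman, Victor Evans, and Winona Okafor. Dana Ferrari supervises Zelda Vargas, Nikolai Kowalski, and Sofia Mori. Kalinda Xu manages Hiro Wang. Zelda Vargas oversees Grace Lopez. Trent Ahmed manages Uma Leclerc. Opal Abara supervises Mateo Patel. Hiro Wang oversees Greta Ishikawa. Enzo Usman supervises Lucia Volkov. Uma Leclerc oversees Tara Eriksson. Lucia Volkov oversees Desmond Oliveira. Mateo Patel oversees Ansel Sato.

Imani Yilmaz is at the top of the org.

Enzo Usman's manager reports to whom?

Enzo Usman reports to Pavel Quinn, and Pavel Quinn reports to Declan Diaz. So Enzo Usman's skip-level manager is Declan Diaz.

Declan Diaz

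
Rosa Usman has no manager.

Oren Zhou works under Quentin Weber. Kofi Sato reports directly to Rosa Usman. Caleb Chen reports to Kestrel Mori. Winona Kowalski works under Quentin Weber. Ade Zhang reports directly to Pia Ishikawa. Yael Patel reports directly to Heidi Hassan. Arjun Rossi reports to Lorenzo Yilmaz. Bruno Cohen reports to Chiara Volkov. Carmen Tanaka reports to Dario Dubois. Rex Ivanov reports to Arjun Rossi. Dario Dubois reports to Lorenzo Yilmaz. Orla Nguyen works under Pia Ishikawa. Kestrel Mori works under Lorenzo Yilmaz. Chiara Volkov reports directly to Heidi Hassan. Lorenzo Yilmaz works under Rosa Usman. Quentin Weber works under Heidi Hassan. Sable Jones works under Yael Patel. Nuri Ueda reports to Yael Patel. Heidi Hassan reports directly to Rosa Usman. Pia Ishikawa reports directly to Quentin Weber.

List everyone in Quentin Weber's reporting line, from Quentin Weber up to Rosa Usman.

Quentin Weber -> Heidi Hassan -> Rosa Usman

Quentin Weber reports to Heidi Hassan. Heidi Hassan reports to Rosa Usman. Rosa Usman is at the top.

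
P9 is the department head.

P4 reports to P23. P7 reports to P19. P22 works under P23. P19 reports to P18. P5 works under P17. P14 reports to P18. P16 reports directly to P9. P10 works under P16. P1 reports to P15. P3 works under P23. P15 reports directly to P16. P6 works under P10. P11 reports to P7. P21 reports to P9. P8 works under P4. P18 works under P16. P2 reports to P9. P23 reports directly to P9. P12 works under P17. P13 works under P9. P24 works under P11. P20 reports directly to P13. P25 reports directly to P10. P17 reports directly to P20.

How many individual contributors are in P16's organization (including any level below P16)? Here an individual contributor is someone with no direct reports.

The people in P16's organization with no one reporting to them are P25, P6, P1, P14, P24. That is 5.

5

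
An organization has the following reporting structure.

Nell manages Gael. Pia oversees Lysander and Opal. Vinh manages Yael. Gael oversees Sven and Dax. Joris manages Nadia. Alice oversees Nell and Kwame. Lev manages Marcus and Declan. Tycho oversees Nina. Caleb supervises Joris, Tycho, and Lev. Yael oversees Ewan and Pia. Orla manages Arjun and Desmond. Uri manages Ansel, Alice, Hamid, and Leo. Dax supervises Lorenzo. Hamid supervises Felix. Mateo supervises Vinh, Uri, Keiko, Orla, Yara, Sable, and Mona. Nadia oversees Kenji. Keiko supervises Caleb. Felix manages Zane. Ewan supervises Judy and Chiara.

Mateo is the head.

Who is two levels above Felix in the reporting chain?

Uri

Felix reports to Hamid, and Hamid reports to Uri. So Felix's skip-level manager is Uri.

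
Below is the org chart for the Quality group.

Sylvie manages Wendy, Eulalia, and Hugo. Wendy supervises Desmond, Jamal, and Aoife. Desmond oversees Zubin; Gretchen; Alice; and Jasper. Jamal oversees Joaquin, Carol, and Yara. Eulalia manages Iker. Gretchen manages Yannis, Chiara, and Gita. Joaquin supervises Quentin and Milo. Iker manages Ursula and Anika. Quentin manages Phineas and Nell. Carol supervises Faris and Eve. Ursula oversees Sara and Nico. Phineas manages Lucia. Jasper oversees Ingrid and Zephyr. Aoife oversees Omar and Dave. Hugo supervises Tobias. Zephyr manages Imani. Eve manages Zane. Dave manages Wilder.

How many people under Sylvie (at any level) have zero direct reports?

19

The people in Sylvie's organization with no one reporting to them are Tobias, Anika, Nico, Sara, Wilder, Omar, Yara, Zane, Faris, Milo, Nell, Lucia, Alice, Zubin, Ingrid, Imani, Chiara, Gita, Yannis. That is 19.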